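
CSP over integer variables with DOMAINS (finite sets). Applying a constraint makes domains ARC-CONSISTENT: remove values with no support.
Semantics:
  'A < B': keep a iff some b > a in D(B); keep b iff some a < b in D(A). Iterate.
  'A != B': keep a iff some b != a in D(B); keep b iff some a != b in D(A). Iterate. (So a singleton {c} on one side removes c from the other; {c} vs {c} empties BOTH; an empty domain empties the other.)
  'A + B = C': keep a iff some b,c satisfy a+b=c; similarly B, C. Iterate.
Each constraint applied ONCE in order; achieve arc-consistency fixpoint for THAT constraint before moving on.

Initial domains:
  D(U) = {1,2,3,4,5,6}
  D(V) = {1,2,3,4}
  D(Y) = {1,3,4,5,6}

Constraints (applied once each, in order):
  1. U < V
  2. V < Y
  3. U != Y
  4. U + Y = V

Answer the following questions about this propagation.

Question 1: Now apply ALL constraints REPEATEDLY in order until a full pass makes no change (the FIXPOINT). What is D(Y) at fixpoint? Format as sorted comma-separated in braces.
Answer: {}

Derivation:
pass 0 (initial): D(Y)={1,3,4,5,6}
pass 1: U {1,2,3,4,5,6}->{1}; V {1,2,3,4}->{4}; Y {1,3,4,5,6}->{3}
pass 2: U {1}->{}; V {4}->{}; Y {3}->{}
pass 3: no change
Fixpoint after 3 passes: D(Y) = {}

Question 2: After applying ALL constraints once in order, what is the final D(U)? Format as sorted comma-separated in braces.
Constraint 1 (U < V) on D(U)={1,2,3,4,5,6} D(V)={1,2,3,4}: U {1,2,3,4,5,6}->{1,2,3}; V {1,2,3,4}->{2,3,4}
Constraint 2 (V < Y) on D(V)={2,3,4} D(Y)={1,3,4,5,6}: Y {1,3,4,5,6}->{3,4,5,6}
Constraint 3 (U != Y) on D(U)={1,2,3} D(Y)={3,4,5,6}: no change
Constraint 4 (U + Y = V) on D(U)={1,2,3} D(Y)={3,4,5,6} D(V)={2,3,4}: U {1,2,3}->{1}; Y {3,4,5,6}->{3}; V {2,3,4}->{4}
So after all 4 constraints: D(U) = {1}

Answer: {1}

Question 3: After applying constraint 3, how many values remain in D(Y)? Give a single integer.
Constraint 1 (U < V) on D(U)={1,2,3,4,5,6} D(V)={1,2,3,4}: U {1,2,3,4,5,6}->{1,2,3}; V {1,2,3,4}->{2,3,4}
Constraint 2 (V < Y) on D(V)={2,3,4} D(Y)={1,3,4,5,6}: Y {1,3,4,5,6}->{3,4,5,6}
Constraint 3 (U != Y) on D(U)={1,2,3} D(Y)={3,4,5,6}: no change
So after constraint 3: D(Y)={3,4,5,6}, size = 4

Answer: 4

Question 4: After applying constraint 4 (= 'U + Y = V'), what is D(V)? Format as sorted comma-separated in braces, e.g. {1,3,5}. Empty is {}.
Constraint 1 (U < V) on D(U)={1,2,3,4,5,6} D(V)={1,2,3,4}: U {1,2,3,4,5,6}->{1,2,3}; V {1,2,3,4}->{2,3,4}
Constraint 2 (V < Y) on D(V)={2,3,4} D(Y)={1,3,4,5,6}: Y {1,3,4,5,6}->{3,4,5,6}
Constraint 3 (U != Y) on D(U)={1,2,3} D(Y)={3,4,5,6}: no change
Constraint 4 (U + Y = V) on D(U)={1,2,3} D(Y)={3,4,5,6} D(V)={2,3,4}: U {1,2,3}->{1}; Y {3,4,5,6}->{3}; V {2,3,4}->{4}
So after constraint 4: D(V) = {4}

Answer: {4}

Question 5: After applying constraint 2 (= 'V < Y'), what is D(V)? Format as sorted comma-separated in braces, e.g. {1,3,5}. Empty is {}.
Constraint 1 (U < V) on D(U)={1,2,3,4,5,6} D(V)={1,2,3,4}: U {1,2,3,4,5,6}->{1,2,3}; V {1,2,3,4}->{2,3,4}
Constraint 2 (V < Y) on D(V)={2,3,4} D(Y)={1,3,4,5,6}: Y {1,3,4,5,6}->{3,4,5,6}
So after constraint 2: D(V) = {2,3,4}

Answer: {2,3,4}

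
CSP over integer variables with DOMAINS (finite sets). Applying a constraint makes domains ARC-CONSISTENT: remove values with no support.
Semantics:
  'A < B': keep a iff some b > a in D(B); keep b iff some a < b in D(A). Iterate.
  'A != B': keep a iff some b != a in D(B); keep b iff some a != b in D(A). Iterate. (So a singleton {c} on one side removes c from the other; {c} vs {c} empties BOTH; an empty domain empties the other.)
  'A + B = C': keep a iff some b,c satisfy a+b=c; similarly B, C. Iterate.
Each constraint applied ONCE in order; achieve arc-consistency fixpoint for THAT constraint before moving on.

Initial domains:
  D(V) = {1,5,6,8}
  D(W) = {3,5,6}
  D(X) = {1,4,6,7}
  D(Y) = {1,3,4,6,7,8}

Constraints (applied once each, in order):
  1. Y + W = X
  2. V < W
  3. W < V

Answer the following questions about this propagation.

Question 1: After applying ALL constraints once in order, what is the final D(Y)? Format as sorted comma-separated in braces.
Answer: {1,3,4}

Derivation:
Constraint 1 (Y + W = X) on D(Y)={1,3,4,6,7,8} D(W)={3,5,6} D(X)={1,4,6,7}: Y {1,3,4,6,7,8}->{1,3,4}; X {1,4,6,7}->{4,6,7}
Constraint 2 (V < W) on D(V)={1,5,6,8} D(W)={3,5,6}: V {1,5,6,8}->{1,5}
Constraint 3 (W < V) on D(W)={3,5,6} D(V)={1,5}: W {3,5,6}->{3}; V {1,5}->{5}
So after all 3 constraints: D(Y) = {1,3,4}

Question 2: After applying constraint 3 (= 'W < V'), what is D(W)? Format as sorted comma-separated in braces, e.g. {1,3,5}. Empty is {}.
Answer: {3}

Derivation:
Constraint 1 (Y + W = X) on D(Y)={1,3,4,6,7,8} D(W)={3,5,6} D(X)={1,4,6,7}: Y {1,3,4,6,7,8}->{1,3,4}; X {1,4,6,7}->{4,6,7}
Constraint 2 (V < W) on D(V)={1,5,6,8} D(W)={3,5,6}: V {1,5,6,8}->{1,5}
Constraint 3 (W < V) on D(W)={3,5,6} D(V)={1,5}: W {3,5,6}->{3}; V {1,5}->{5}
So after constraint 3: D(W) = {3}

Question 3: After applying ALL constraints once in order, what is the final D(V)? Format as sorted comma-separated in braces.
Answer: {5}

Derivation:
Constraint 1 (Y + W = X) on D(Y)={1,3,4,6,7,8} D(W)={3,5,6} D(X)={1,4,6,7}: Y {1,3,4,6,7,8}->{1,3,4}; X {1,4,6,7}->{4,6,7}
Constraint 2 (V < W) on D(V)={1,5,6,8} D(W)={3,5,6}: V {1,5,6,8}->{1,5}
Constraint 3 (W < V) on D(W)={3,5,6} D(V)={1,5}: W {3,5,6}->{3}; V {1,5}->{5}
So after all 3 constraints: D(V) = {5}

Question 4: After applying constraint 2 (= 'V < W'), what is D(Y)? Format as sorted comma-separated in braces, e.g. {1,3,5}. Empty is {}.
Answer: {1,3,4}

Derivation:
Constraint 1 (Y + W = X) on D(Y)={1,3,4,6,7,8} D(W)={3,5,6} D(X)={1,4,6,7}: Y {1,3,4,6,7,8}->{1,3,4}; X {1,4,6,7}->{4,6,7}
Constraint 2 (V < W) on D(V)={1,5,6,8} D(W)={3,5,6}: V {1,5,6,8}->{1,5}
So after constraint 2: D(Y) = {1,3,4}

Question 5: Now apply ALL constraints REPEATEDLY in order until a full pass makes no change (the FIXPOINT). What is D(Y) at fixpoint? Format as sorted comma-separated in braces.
Answer: {}

Derivation:
pass 0 (initial): D(Y)={1,3,4,6,7,8}
pass 1: V {1,5,6,8}->{5}; W {3,5,6}->{3}; X {1,4,6,7}->{4,6,7}; Y {1,3,4,6,7,8}->{1,3,4}
pass 2: V {5}->{}; W {3}->{}
pass 3: X {4,6,7}->{}; Y {1,3,4}->{}
pass 4: no change
Fixpoint after 4 passes: D(Y) = {}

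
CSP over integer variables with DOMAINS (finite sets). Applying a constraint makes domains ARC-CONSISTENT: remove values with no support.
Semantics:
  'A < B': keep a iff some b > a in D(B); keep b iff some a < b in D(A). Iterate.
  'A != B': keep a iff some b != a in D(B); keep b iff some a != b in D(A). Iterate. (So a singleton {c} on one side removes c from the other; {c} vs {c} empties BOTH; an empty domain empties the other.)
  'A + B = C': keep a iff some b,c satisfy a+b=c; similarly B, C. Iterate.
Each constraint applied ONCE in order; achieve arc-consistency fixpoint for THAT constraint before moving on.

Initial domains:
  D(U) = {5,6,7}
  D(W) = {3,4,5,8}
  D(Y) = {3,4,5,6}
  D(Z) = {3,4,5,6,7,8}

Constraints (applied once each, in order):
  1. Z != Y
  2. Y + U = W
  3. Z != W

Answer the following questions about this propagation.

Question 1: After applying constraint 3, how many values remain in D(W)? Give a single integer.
Answer: 1

Derivation:
Constraint 1 (Z != Y) on D(Z)={3,4,5,6,7,8} D(Y)={3,4,5,6}: no change
Constraint 2 (Y + U = W) on D(Y)={3,4,5,6} D(U)={5,6,7} D(W)={3,4,5,8}: Y {3,4,5,6}->{3}; U {5,6,7}->{5}; W {3,4,5,8}->{8}
Constraint 3 (Z != W) on D(Z)={3,4,5,6,7,8} D(W)={8}: Z {3,4,5,6,7,8}->{3,4,5,6,7}
So after constraint 3: D(W)={8}, size = 1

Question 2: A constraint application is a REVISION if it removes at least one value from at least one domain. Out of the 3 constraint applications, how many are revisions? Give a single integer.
Answer: 2

Derivation:
Constraint 1 (Z != Y) on D(Z)={3,4,5,6,7,8} D(Y)={3,4,5,6}: no change => not a revision
Constraint 2 (Y + U = W) on D(Y)={3,4,5,6} D(U)={5,6,7} D(W)={3,4,5,8}: Y {3,4,5,6}->{3}; U {5,6,7}->{5}; W {3,4,5,8}->{8} => REVISION
Constraint 3 (Z != W) on D(Z)={3,4,5,6,7,8} D(W)={8}: Z {3,4,5,6,7,8}->{3,4,5,6,7} => REVISION
Total revisions = 2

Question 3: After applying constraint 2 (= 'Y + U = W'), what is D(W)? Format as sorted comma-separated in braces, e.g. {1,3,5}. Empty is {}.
Constraint 1 (Z != Y) on D(Z)={3,4,5,6,7,8} D(Y)={3,4,5,6}: no change
Constraint 2 (Y + U = W) on D(Y)={3,4,5,6} D(U)={5,6,7} D(W)={3,4,5,8}: Y {3,4,5,6}->{3}; U {5,6,7}->{5}; W {3,4,5,8}->{8}
So after constraint 2: D(W) = {8}

Answer: {8}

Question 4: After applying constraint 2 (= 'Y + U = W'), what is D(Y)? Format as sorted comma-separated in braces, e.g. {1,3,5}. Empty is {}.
Answer: {3}

Derivation:
Constraint 1 (Z != Y) on D(Z)={3,4,5,6,7,8} D(Y)={3,4,5,6}: no change
Constraint 2 (Y + U = W) on D(Y)={3,4,5,6} D(U)={5,6,7} D(W)={3,4,5,8}: Y {3,4,5,6}->{3}; U {5,6,7}->{5}; W {3,4,5,8}->{8}
So after constraint 2: D(Y) = {3}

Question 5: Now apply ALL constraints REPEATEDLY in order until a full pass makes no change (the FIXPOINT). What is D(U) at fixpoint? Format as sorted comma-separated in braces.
Answer: {5}

Derivation:
pass 0 (initial): D(U)={5,6,7}
pass 1: U {5,6,7}->{5}; W {3,4,5,8}->{8}; Y {3,4,5,6}->{3}; Z {3,4,5,6,7,8}->{3,4,5,6,7}
pass 2: Z {3,4,5,6,7}->{4,5,6,7}
pass 3: no change
Fixpoint after 3 passes: D(U) = {5}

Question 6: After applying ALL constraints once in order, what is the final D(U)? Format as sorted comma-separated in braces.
Answer: {5}

Derivation:
Constraint 1 (Z != Y) on D(Z)={3,4,5,6,7,8} D(Y)={3,4,5,6}: no change
Constraint 2 (Y + U = W) on D(Y)={3,4,5,6} D(U)={5,6,7} D(W)={3,4,5,8}: Y {3,4,5,6}->{3}; U {5,6,7}->{5}; W {3,4,5,8}->{8}
Constraint 3 (Z != W) on D(Z)={3,4,5,6,7,8} D(W)={8}: Z {3,4,5,6,7,8}->{3,4,5,6,7}
So after all 3 constraints: D(U) = {5}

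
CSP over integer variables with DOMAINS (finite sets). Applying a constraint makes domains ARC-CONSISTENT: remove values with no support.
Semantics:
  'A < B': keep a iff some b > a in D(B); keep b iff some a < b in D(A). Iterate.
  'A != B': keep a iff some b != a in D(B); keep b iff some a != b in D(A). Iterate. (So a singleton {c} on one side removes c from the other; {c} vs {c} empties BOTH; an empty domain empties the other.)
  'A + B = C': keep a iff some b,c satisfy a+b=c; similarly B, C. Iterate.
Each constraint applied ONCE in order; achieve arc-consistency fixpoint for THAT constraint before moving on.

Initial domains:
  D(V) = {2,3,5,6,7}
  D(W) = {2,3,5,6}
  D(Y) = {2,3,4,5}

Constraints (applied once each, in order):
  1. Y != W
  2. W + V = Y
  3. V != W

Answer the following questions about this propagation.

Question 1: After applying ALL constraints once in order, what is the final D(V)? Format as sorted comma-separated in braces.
Constraint 1 (Y != W) on D(Y)={2,3,4,5} D(W)={2,3,5,6}: no change
Constraint 2 (W + V = Y) on D(W)={2,3,5,6} D(V)={2,3,5,6,7} D(Y)={2,3,4,5}: W {2,3,5,6}->{2,3}; V {2,3,5,6,7}->{2,3}; Y {2,3,4,5}->{4,5}
Constraint 3 (V != W) on D(V)={2,3} D(W)={2,3}: no change
So after all 3 constraints: D(V) = {2,3}

Answer: {2,3}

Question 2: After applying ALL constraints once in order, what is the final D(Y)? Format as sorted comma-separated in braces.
Constraint 1 (Y != W) on D(Y)={2,3,4,5} D(W)={2,3,5,6}: no change
Constraint 2 (W + V = Y) on D(W)={2,3,5,6} D(V)={2,3,5,6,7} D(Y)={2,3,4,5}: W {2,3,5,6}->{2,3}; V {2,3,5,6,7}->{2,3}; Y {2,3,4,5}->{4,5}
Constraint 3 (V != W) on D(V)={2,3} D(W)={2,3}: no change
So after all 3 constraints: D(Y) = {4,5}

Answer: {4,5}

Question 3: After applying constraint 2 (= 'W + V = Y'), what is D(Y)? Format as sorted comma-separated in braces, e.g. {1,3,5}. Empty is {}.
Constraint 1 (Y != W) on D(Y)={2,3,4,5} D(W)={2,3,5,6}: no change
Constraint 2 (W + V = Y) on D(W)={2,3,5,6} D(V)={2,3,5,6,7} D(Y)={2,3,4,5}: W {2,3,5,6}->{2,3}; V {2,3,5,6,7}->{2,3}; Y {2,3,4,5}->{4,5}
So after constraint 2: D(Y) = {4,5}

Answer: {4,5}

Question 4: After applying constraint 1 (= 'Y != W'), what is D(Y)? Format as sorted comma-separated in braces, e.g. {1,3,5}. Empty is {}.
Constraint 1 (Y != W) on D(Y)={2,3,4,5} D(W)={2,3,5,6}: no change
So after constraint 1: D(Y) = {2,3,4,5}

Answer: {2,3,4,5}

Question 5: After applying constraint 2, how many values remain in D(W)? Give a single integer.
Constraint 1 (Y != W) on D(Y)={2,3,4,5} D(W)={2,3,5,6}: no change
Constraint 2 (W + V = Y) on D(W)={2,3,5,6} D(V)={2,3,5,6,7} D(Y)={2,3,4,5}: W {2,3,5,6}->{2,3}; V {2,3,5,6,7}->{2,3}; Y {2,3,4,5}->{4,5}
So after constraint 2: D(W)={2,3}, size = 2

Answer: 2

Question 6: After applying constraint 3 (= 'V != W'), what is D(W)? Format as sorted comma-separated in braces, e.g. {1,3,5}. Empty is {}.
Answer: {2,3}

Derivation:
Constraint 1 (Y != W) on D(Y)={2,3,4,5} D(W)={2,3,5,6}: no change
Constraint 2 (W + V = Y) on D(W)={2,3,5,6} D(V)={2,3,5,6,7} D(Y)={2,3,4,5}: W {2,3,5,6}->{2,3}; V {2,3,5,6,7}->{2,3}; Y {2,3,4,5}->{4,5}
Constraint 3 (V != W) on D(V)={2,3} D(W)={2,3}: no change
So after constraint 3: D(W) = {2,3}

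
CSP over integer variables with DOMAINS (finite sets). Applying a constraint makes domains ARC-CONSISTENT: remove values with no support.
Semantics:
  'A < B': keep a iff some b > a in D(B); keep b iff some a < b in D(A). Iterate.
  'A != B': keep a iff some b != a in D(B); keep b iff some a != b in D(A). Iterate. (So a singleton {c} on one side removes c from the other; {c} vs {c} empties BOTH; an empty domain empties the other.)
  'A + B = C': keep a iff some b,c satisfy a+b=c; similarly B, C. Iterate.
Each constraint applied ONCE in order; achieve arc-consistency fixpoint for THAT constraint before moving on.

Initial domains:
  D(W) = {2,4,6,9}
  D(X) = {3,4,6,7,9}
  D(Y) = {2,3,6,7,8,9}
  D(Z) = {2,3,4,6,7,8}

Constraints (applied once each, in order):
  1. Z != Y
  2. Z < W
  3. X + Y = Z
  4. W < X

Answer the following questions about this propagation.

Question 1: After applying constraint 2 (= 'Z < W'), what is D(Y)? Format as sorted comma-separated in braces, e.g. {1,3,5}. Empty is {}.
Constraint 1 (Z != Y) on D(Z)={2,3,4,6,7,8} D(Y)={2,3,6,7,8,9}: no change
Constraint 2 (Z < W) on D(Z)={2,3,4,6,7,8} D(W)={2,4,6,9}: W {2,4,6,9}->{4,6,9}
So after constraint 2: D(Y) = {2,3,6,7,8,9}

Answer: {2,3,6,7,8,9}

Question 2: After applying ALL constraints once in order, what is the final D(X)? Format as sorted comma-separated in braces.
Constraint 1 (Z != Y) on D(Z)={2,3,4,6,7,8} D(Y)={2,3,6,7,8,9}: no change
Constraint 2 (Z < W) on D(Z)={2,3,4,6,7,8} D(W)={2,4,6,9}: W {2,4,6,9}->{4,6,9}
Constraint 3 (X + Y = Z) on D(X)={3,4,6,7,9} D(Y)={2,3,6,7,8,9} D(Z)={2,3,4,6,7,8}: X {3,4,6,7,9}->{3,4,6}; Y {2,3,6,7,8,9}->{2,3}; Z {2,3,4,6,7,8}->{6,7,8}
Constraint 4 (W < X) on D(W)={4,6,9} D(X)={3,4,6}: W {4,6,9}->{4}; X {3,4,6}->{6}
So after all 4 constraints: D(X) = {6}

Answer: {6}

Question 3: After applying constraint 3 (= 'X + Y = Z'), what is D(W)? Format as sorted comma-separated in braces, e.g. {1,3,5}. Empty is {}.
Constraint 1 (Z != Y) on D(Z)={2,3,4,6,7,8} D(Y)={2,3,6,7,8,9}: no change
Constraint 2 (Z < W) on D(Z)={2,3,4,6,7,8} D(W)={2,4,6,9}: W {2,4,6,9}->{4,6,9}
Constraint 3 (X + Y = Z) on D(X)={3,4,6,7,9} D(Y)={2,3,6,7,8,9} D(Z)={2,3,4,6,7,8}: X {3,4,6,7,9}->{3,4,6}; Y {2,3,6,7,8,9}->{2,3}; Z {2,3,4,6,7,8}->{6,7,8}
So after constraint 3: D(W) = {4,6,9}

Answer: {4,6,9}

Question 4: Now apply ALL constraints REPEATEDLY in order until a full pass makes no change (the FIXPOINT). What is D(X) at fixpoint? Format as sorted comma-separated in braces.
Answer: {}

Derivation:
pass 0 (initial): D(X)={3,4,6,7,9}
pass 1: W {2,4,6,9}->{4}; X {3,4,6,7,9}->{6}; Y {2,3,6,7,8,9}->{2,3}; Z {2,3,4,6,7,8}->{6,7,8}
pass 2: W {4}->{}; X {6}->{}; Y {2,3}->{}; Z {6,7,8}->{}
pass 3: no change
Fixpoint after 3 passes: D(X) = {}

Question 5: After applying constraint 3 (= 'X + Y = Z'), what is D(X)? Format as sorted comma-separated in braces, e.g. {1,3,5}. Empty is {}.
Answer: {3,4,6}

Derivation:
Constraint 1 (Z != Y) on D(Z)={2,3,4,6,7,8} D(Y)={2,3,6,7,8,9}: no change
Constraint 2 (Z < W) on D(Z)={2,3,4,6,7,8} D(W)={2,4,6,9}: W {2,4,6,9}->{4,6,9}
Constraint 3 (X + Y = Z) on D(X)={3,4,6,7,9} D(Y)={2,3,6,7,8,9} D(Z)={2,3,4,6,7,8}: X {3,4,6,7,9}->{3,4,6}; Y {2,3,6,7,8,9}->{2,3}; Z {2,3,4,6,7,8}->{6,7,8}
So after constraint 3: D(X) = {3,4,6}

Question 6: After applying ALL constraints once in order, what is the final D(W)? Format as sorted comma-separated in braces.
Constraint 1 (Z != Y) on D(Z)={2,3,4,6,7,8} D(Y)={2,3,6,7,8,9}: no change
Constraint 2 (Z < W) on D(Z)={2,3,4,6,7,8} D(W)={2,4,6,9}: W {2,4,6,9}->{4,6,9}
Constraint 3 (X + Y = Z) on D(X)={3,4,6,7,9} D(Y)={2,3,6,7,8,9} D(Z)={2,3,4,6,7,8}: X {3,4,6,7,9}->{3,4,6}; Y {2,3,6,7,8,9}->{2,3}; Z {2,3,4,6,7,8}->{6,7,8}
Constraint 4 (W < X) on D(W)={4,6,9} D(X)={3,4,6}: W {4,6,9}->{4}; X {3,4,6}->{6}
So after all 4 constraints: D(W) = {4}

Answer: {4}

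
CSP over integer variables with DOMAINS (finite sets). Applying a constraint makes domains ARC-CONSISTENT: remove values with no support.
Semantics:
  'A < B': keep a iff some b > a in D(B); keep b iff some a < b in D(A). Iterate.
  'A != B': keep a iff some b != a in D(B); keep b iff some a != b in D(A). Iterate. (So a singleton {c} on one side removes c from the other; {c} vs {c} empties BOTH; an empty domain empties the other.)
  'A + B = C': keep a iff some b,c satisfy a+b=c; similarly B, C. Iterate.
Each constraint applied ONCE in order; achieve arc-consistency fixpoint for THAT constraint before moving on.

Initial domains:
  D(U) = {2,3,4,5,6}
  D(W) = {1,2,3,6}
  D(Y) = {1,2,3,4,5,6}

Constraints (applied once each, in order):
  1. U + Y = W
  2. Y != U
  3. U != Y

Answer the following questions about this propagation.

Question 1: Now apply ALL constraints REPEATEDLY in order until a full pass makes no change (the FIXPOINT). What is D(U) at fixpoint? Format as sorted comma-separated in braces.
Answer: {2,3,4,5}

Derivation:
pass 0 (initial): D(U)={2,3,4,5,6}
pass 1: U {2,3,4,5,6}->{2,3,4,5}; W {1,2,3,6}->{3,6}; Y {1,2,3,4,5,6}->{1,2,3,4}
pass 2: no change
Fixpoint after 2 passes: D(U) = {2,3,4,5}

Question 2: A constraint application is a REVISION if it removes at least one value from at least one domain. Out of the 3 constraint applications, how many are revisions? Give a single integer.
Answer: 1

Derivation:
Constraint 1 (U + Y = W) on D(U)={2,3,4,5,6} D(Y)={1,2,3,4,5,6} D(W)={1,2,3,6}: U {2,3,4,5,6}->{2,3,4,5}; Y {1,2,3,4,5,6}->{1,2,3,4}; W {1,2,3,6}->{3,6} => REVISION
Constraint 2 (Y != U) on D(Y)={1,2,3,4} D(U)={2,3,4,5}: no change => not a revision
Constraint 3 (U != Y) on D(U)={2,3,4,5} D(Y)={1,2,3,4}: no change => not a revision
Total revisions = 1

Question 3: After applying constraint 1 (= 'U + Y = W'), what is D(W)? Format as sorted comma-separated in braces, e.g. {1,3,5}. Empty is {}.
Answer: {3,6}

Derivation:
Constraint 1 (U + Y = W) on D(U)={2,3,4,5,6} D(Y)={1,2,3,4,5,6} D(W)={1,2,3,6}: U {2,3,4,5,6}->{2,3,4,5}; Y {1,2,3,4,5,6}->{1,2,3,4}; W {1,2,3,6}->{3,6}
So after constraint 1: D(W) = {3,6}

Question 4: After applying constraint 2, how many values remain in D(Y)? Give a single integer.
Answer: 4

Derivation:
Constraint 1 (U + Y = W) on D(U)={2,3,4,5,6} D(Y)={1,2,3,4,5,6} D(W)={1,2,3,6}: U {2,3,4,5,6}->{2,3,4,5}; Y {1,2,3,4,5,6}->{1,2,3,4}; W {1,2,3,6}->{3,6}
Constraint 2 (Y != U) on D(Y)={1,2,3,4} D(U)={2,3,4,5}: no change
So after constraint 2: D(Y)={1,2,3,4}, size = 4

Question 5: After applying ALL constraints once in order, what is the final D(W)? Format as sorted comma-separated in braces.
Constraint 1 (U + Y = W) on D(U)={2,3,4,5,6} D(Y)={1,2,3,4,5,6} D(W)={1,2,3,6}: U {2,3,4,5,6}->{2,3,4,5}; Y {1,2,3,4,5,6}->{1,2,3,4}; W {1,2,3,6}->{3,6}
Constraint 2 (Y != U) on D(Y)={1,2,3,4} D(U)={2,3,4,5}: no change
Constraint 3 (U != Y) on D(U)={2,3,4,5} D(Y)={1,2,3,4}: no change
So after all 3 constraints: D(W) = {3,6}

Answer: {3,6}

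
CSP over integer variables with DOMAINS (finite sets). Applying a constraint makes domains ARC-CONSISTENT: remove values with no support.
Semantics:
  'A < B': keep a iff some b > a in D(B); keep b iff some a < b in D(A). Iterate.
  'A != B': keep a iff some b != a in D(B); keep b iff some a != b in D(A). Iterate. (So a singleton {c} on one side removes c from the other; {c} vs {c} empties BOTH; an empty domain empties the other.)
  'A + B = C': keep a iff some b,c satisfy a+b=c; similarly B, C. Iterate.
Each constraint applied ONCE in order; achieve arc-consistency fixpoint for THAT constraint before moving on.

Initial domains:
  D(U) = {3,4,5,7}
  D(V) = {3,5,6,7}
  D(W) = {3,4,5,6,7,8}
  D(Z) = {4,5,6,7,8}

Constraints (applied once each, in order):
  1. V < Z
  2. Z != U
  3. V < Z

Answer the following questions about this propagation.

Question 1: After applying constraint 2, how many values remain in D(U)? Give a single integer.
Answer: 4

Derivation:
Constraint 1 (V < Z) on D(V)={3,5,6,7} D(Z)={4,5,6,7,8}: no change
Constraint 2 (Z != U) on D(Z)={4,5,6,7,8} D(U)={3,4,5,7}: no change
So after constraint 2: D(U)={3,4,5,7}, size = 4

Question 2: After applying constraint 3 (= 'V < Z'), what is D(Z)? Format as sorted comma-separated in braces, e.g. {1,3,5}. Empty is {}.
Constraint 1 (V < Z) on D(V)={3,5,6,7} D(Z)={4,5,6,7,8}: no change
Constraint 2 (Z != U) on D(Z)={4,5,6,7,8} D(U)={3,4,5,7}: no change
Constraint 3 (V < Z) on D(V)={3,5,6,7} D(Z)={4,5,6,7,8}: no change
So after constraint 3: D(Z) = {4,5,6,7,8}

Answer: {4,5,6,7,8}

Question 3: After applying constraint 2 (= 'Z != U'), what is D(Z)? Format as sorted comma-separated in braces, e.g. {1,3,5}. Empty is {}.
Answer: {4,5,6,7,8}

Derivation:
Constraint 1 (V < Z) on D(V)={3,5,6,7} D(Z)={4,5,6,7,8}: no change
Constraint 2 (Z != U) on D(Z)={4,5,6,7,8} D(U)={3,4,5,7}: no change
So after constraint 2: D(Z) = {4,5,6,7,8}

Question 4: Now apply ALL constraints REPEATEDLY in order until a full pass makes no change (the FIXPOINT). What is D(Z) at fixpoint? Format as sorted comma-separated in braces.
Answer: {4,5,6,7,8}

Derivation:
pass 0 (initial): D(Z)={4,5,6,7,8}
pass 1: no change
Fixpoint after 1 passes: D(Z) = {4,5,6,7,8}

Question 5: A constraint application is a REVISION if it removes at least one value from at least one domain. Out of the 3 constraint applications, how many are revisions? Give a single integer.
Answer: 0

Derivation:
Constraint 1 (V < Z) on D(V)={3,5,6,7} D(Z)={4,5,6,7,8}: no change => not a revision
Constraint 2 (Z != U) on D(Z)={4,5,6,7,8} D(U)={3,4,5,7}: no change => not a revision
Constraint 3 (V < Z) on D(V)={3,5,6,7} D(Z)={4,5,6,7,8}: no change => not a revision
Total revisions = 0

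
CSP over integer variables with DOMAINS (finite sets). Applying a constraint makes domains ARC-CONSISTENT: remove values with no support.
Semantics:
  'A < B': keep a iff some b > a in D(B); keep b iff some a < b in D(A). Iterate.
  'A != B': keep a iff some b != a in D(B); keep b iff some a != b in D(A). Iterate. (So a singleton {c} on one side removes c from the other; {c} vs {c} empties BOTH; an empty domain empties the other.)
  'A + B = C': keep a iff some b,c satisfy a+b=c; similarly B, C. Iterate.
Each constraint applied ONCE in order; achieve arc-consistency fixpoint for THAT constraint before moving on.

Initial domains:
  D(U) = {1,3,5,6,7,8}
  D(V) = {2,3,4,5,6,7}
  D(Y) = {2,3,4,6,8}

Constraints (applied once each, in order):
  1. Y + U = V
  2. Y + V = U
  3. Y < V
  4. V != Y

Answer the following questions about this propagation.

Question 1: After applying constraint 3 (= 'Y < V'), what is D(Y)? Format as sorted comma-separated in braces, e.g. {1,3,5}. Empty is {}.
Constraint 1 (Y + U = V) on D(Y)={2,3,4,6,8} D(U)={1,3,5,6,7,8} D(V)={2,3,4,5,6,7}: Y {2,3,4,6,8}->{2,3,4,6}; U {1,3,5,6,7,8}->{1,3,5}; V {2,3,4,5,6,7}->{3,4,5,6,7}
Constraint 2 (Y + V = U) on D(Y)={2,3,4,6} D(V)={3,4,5,6,7} D(U)={1,3,5}: Y {2,3,4,6}->{2}; V {3,4,5,6,7}->{3}; U {1,3,5}->{5}
Constraint 3 (Y < V) on D(Y)={2} D(V)={3}: no change
So after constraint 3: D(Y) = {2}

Answer: {2}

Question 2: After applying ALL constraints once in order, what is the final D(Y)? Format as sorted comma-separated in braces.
Answer: {2}

Derivation:
Constraint 1 (Y + U = V) on D(Y)={2,3,4,6,8} D(U)={1,3,5,6,7,8} D(V)={2,3,4,5,6,7}: Y {2,3,4,6,8}->{2,3,4,6}; U {1,3,5,6,7,8}->{1,3,5}; V {2,3,4,5,6,7}->{3,4,5,6,7}
Constraint 2 (Y + V = U) on D(Y)={2,3,4,6} D(V)={3,4,5,6,7} D(U)={1,3,5}: Y {2,3,4,6}->{2}; V {3,4,5,6,7}->{3}; U {1,3,5}->{5}
Constraint 3 (Y < V) on D(Y)={2} D(V)={3}: no change
Constraint 4 (V != Y) on D(V)={3} D(Y)={2}: no change
So after all 4 constraints: D(Y) = {2}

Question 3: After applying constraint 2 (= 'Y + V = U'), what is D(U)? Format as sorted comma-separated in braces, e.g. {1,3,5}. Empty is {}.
Constraint 1 (Y + U = V) on D(Y)={2,3,4,6,8} D(U)={1,3,5,6,7,8} D(V)={2,3,4,5,6,7}: Y {2,3,4,6,8}->{2,3,4,6}; U {1,3,5,6,7,8}->{1,3,5}; V {2,3,4,5,6,7}->{3,4,5,6,7}
Constraint 2 (Y + V = U) on D(Y)={2,3,4,6} D(V)={3,4,5,6,7} D(U)={1,3,5}: Y {2,3,4,6}->{2}; V {3,4,5,6,7}->{3}; U {1,3,5}->{5}
So after constraint 2: D(U) = {5}

Answer: {5}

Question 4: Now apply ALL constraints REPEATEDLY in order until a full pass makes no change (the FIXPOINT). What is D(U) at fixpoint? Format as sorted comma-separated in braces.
Answer: {}

Derivation:
pass 0 (initial): D(U)={1,3,5,6,7,8}
pass 1: U {1,3,5,6,7,8}->{5}; V {2,3,4,5,6,7}->{3}; Y {2,3,4,6,8}->{2}
pass 2: U {5}->{}; V {3}->{}; Y {2}->{}
pass 3: no change
Fixpoint after 3 passes: D(U) = {}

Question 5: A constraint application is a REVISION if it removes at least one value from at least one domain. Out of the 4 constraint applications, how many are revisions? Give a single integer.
Answer: 2

Derivation:
Constraint 1 (Y + U = V) on D(Y)={2,3,4,6,8} D(U)={1,3,5,6,7,8} D(V)={2,3,4,5,6,7}: Y {2,3,4,6,8}->{2,3,4,6}; U {1,3,5,6,7,8}->{1,3,5}; V {2,3,4,5,6,7}->{3,4,5,6,7} => REVISION
Constraint 2 (Y + V = U) on D(Y)={2,3,4,6} D(V)={3,4,5,6,7} D(U)={1,3,5}: Y {2,3,4,6}->{2}; V {3,4,5,6,7}->{3}; U {1,3,5}->{5} => REVISION
Constraint 3 (Y < V) on D(Y)={2} D(V)={3}: no change => not a revision
Constraint 4 (V != Y) on D(V)={3} D(Y)={2}: no change => not a revision
Total revisions = 2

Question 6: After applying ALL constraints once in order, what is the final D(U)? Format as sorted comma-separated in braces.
Answer: {5}

Derivation:
Constraint 1 (Y + U = V) on D(Y)={2,3,4,6,8} D(U)={1,3,5,6,7,8} D(V)={2,3,4,5,6,7}: Y {2,3,4,6,8}->{2,3,4,6}; U {1,3,5,6,7,8}->{1,3,5}; V {2,3,4,5,6,7}->{3,4,5,6,7}
Constraint 2 (Y + V = U) on D(Y)={2,3,4,6} D(V)={3,4,5,6,7} D(U)={1,3,5}: Y {2,3,4,6}->{2}; V {3,4,5,6,7}->{3}; U {1,3,5}->{5}
Constraint 3 (Y < V) on D(Y)={2} D(V)={3}: no change
Constraint 4 (V != Y) on D(V)={3} D(Y)={2}: no change
So after all 4 constraints: D(U) = {5}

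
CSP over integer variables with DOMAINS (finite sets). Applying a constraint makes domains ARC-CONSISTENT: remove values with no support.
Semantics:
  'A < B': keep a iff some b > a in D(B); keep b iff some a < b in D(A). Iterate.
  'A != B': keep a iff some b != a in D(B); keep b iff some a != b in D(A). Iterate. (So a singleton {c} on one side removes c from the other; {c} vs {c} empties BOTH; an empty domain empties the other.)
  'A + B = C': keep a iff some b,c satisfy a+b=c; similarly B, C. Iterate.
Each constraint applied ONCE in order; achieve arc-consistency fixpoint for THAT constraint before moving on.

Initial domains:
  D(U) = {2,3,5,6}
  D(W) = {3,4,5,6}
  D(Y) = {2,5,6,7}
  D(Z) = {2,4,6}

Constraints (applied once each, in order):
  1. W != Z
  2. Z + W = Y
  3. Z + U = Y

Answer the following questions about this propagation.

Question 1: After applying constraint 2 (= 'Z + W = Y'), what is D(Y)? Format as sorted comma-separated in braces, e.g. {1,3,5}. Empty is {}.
Constraint 1 (W != Z) on D(W)={3,4,5,6} D(Z)={2,4,6}: no change
Constraint 2 (Z + W = Y) on D(Z)={2,4,6} D(W)={3,4,5,6} D(Y)={2,5,6,7}: Z {2,4,6}->{2,4}; W {3,4,5,6}->{3,4,5}; Y {2,5,6,7}->{5,6,7}
So after constraint 2: D(Y) = {5,6,7}

Answer: {5,6,7}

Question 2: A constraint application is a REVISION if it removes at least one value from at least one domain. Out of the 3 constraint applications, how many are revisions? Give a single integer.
Constraint 1 (W != Z) on D(W)={3,4,5,6} D(Z)={2,4,6}: no change => not a revision
Constraint 2 (Z + W = Y) on D(Z)={2,4,6} D(W)={3,4,5,6} D(Y)={2,5,6,7}: Z {2,4,6}->{2,4}; W {3,4,5,6}->{3,4,5}; Y {2,5,6,7}->{5,6,7} => REVISION
Constraint 3 (Z + U = Y) on D(Z)={2,4} D(U)={2,3,5,6} D(Y)={5,6,7}: U {2,3,5,6}->{2,3,5} => REVISION
Total revisions = 2

Answer: 2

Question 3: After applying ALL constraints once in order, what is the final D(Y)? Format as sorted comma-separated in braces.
Constraint 1 (W != Z) on D(W)={3,4,5,6} D(Z)={2,4,6}: no change
Constraint 2 (Z + W = Y) on D(Z)={2,4,6} D(W)={3,4,5,6} D(Y)={2,5,6,7}: Z {2,4,6}->{2,4}; W {3,4,5,6}->{3,4,5}; Y {2,5,6,7}->{5,6,7}
Constraint 3 (Z + U = Y) on D(Z)={2,4} D(U)={2,3,5,6} D(Y)={5,6,7}: U {2,3,5,6}->{2,3,5}
So after all 3 constraints: D(Y) = {5,6,7}

Answer: {5,6,7}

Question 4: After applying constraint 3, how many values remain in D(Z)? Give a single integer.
Constraint 1 (W != Z) on D(W)={3,4,5,6} D(Z)={2,4,6}: no change
Constraint 2 (Z + W = Y) on D(Z)={2,4,6} D(W)={3,4,5,6} D(Y)={2,5,6,7}: Z {2,4,6}->{2,4}; W {3,4,5,6}->{3,4,5}; Y {2,5,6,7}->{5,6,7}
Constraint 3 (Z + U = Y) on D(Z)={2,4} D(U)={2,3,5,6} D(Y)={5,6,7}: U {2,3,5,6}->{2,3,5}
So after constraint 3: D(Z)={2,4}, size = 2

Answer: 2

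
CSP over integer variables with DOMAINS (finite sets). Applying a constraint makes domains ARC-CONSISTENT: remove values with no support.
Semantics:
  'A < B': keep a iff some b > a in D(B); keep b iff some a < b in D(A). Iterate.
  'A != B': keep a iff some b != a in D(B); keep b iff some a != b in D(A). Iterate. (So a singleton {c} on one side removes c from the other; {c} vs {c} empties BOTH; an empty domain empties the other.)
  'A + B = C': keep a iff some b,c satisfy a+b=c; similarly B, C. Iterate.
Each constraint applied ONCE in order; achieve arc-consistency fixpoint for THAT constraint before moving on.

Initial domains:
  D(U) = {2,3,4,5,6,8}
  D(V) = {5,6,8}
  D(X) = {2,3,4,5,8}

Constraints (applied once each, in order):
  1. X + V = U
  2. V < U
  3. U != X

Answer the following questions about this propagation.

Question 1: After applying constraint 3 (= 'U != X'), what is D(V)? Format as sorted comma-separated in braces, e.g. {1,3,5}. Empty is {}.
Constraint 1 (X + V = U) on D(X)={2,3,4,5,8} D(V)={5,6,8} D(U)={2,3,4,5,6,8}: X {2,3,4,5,8}->{2,3}; V {5,6,8}->{5,6}; U {2,3,4,5,6,8}->{8}
Constraint 2 (V < U) on D(V)={5,6} D(U)={8}: no change
Constraint 3 (U != X) on D(U)={8} D(X)={2,3}: no change
So after constraint 3: D(V) = {5,6}

Answer: {5,6}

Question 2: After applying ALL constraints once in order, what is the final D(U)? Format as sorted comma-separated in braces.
Constraint 1 (X + V = U) on D(X)={2,3,4,5,8} D(V)={5,6,8} D(U)={2,3,4,5,6,8}: X {2,3,4,5,8}->{2,3}; V {5,6,8}->{5,6}; U {2,3,4,5,6,8}->{8}
Constraint 2 (V < U) on D(V)={5,6} D(U)={8}: no change
Constraint 3 (U != X) on D(U)={8} D(X)={2,3}: no change
So after all 3 constraints: D(U) = {8}

Answer: {8}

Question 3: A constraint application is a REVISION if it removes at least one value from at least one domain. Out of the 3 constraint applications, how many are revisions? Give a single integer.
Constraint 1 (X + V = U) on D(X)={2,3,4,5,8} D(V)={5,6,8} D(U)={2,3,4,5,6,8}: X {2,3,4,5,8}->{2,3}; V {5,6,8}->{5,6}; U {2,3,4,5,6,8}->{8} => REVISION
Constraint 2 (V < U) on D(V)={5,6} D(U)={8}: no change => not a revision
Constraint 3 (U != X) on D(U)={8} D(X)={2,3}: no change => not a revision
Total revisions = 1

Answer: 1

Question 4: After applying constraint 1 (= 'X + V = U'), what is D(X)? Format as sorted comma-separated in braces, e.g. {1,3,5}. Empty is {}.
Constraint 1 (X + V = U) on D(X)={2,3,4,5,8} D(V)={5,6,8} D(U)={2,3,4,5,6,8}: X {2,3,4,5,8}->{2,3}; V {5,6,8}->{5,6}; U {2,3,4,5,6,8}->{8}
So after constraint 1: D(X) = {2,3}

Answer: {2,3}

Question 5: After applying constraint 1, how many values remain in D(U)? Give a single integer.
Answer: 1

Derivation:
Constraint 1 (X + V = U) on D(X)={2,3,4,5,8} D(V)={5,6,8} D(U)={2,3,4,5,6,8}: X {2,3,4,5,8}->{2,3}; V {5,6,8}->{5,6}; U {2,3,4,5,6,8}->{8}
So after constraint 1: D(U)={8}, size = 1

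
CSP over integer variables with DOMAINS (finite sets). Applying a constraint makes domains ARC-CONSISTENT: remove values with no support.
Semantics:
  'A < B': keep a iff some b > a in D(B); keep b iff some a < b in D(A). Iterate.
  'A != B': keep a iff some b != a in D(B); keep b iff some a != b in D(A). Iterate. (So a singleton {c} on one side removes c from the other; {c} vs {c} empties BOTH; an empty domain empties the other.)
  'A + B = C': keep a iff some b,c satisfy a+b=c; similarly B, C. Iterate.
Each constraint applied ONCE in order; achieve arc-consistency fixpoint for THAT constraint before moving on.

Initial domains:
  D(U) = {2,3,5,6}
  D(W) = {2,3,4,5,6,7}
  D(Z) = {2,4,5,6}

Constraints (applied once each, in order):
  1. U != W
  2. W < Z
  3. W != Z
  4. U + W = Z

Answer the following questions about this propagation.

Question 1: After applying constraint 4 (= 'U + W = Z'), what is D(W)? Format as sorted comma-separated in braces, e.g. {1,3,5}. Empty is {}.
Answer: {2,3,4}

Derivation:
Constraint 1 (U != W) on D(U)={2,3,5,6} D(W)={2,3,4,5,6,7}: no change
Constraint 2 (W < Z) on D(W)={2,3,4,5,6,7} D(Z)={2,4,5,6}: W {2,3,4,5,6,7}->{2,3,4,5}; Z {2,4,5,6}->{4,5,6}
Constraint 3 (W != Z) on D(W)={2,3,4,5} D(Z)={4,5,6}: no change
Constraint 4 (U + W = Z) on D(U)={2,3,5,6} D(W)={2,3,4,5} D(Z)={4,5,6}: U {2,3,5,6}->{2,3}; W {2,3,4,5}->{2,3,4}
So after constraint 4: D(W) = {2,3,4}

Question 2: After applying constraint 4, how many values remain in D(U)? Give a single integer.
Answer: 2

Derivation:
Constraint 1 (U != W) on D(U)={2,3,5,6} D(W)={2,3,4,5,6,7}: no change
Constraint 2 (W < Z) on D(W)={2,3,4,5,6,7} D(Z)={2,4,5,6}: W {2,3,4,5,6,7}->{2,3,4,5}; Z {2,4,5,6}->{4,5,6}
Constraint 3 (W != Z) on D(W)={2,3,4,5} D(Z)={4,5,6}: no change
Constraint 4 (U + W = Z) on D(U)={2,3,5,6} D(W)={2,3,4,5} D(Z)={4,5,6}: U {2,3,5,6}->{2,3}; W {2,3,4,5}->{2,3,4}
So after constraint 4: D(U)={2,3}, size = 2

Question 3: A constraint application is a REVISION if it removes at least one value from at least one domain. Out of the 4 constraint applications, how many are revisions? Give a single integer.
Constraint 1 (U != W) on D(U)={2,3,5,6} D(W)={2,3,4,5,6,7}: no change => not a revision
Constraint 2 (W < Z) on D(W)={2,3,4,5,6,7} D(Z)={2,4,5,6}: W {2,3,4,5,6,7}->{2,3,4,5}; Z {2,4,5,6}->{4,5,6} => REVISION
Constraint 3 (W != Z) on D(W)={2,3,4,5} D(Z)={4,5,6}: no change => not a revision
Constraint 4 (U + W = Z) on D(U)={2,3,5,6} D(W)={2,3,4,5} D(Z)={4,5,6}: U {2,3,5,6}->{2,3}; W {2,3,4,5}->{2,3,4} => REVISION
Total revisions = 2

Answer: 2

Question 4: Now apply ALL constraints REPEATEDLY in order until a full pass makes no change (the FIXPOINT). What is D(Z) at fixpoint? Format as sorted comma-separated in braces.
Answer: {4,5,6}

Derivation:
pass 0 (initial): D(Z)={2,4,5,6}
pass 1: U {2,3,5,6}->{2,3}; W {2,3,4,5,6,7}->{2,3,4}; Z {2,4,5,6}->{4,5,6}
pass 2: no change
Fixpoint after 2 passes: D(Z) = {4,5,6}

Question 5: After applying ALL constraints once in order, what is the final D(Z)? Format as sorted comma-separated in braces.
Constraint 1 (U != W) on D(U)={2,3,5,6} D(W)={2,3,4,5,6,7}: no change
Constraint 2 (W < Z) on D(W)={2,3,4,5,6,7} D(Z)={2,4,5,6}: W {2,3,4,5,6,7}->{2,3,4,5}; Z {2,4,5,6}->{4,5,6}
Constraint 3 (W != Z) on D(W)={2,3,4,5} D(Z)={4,5,6}: no change
Constraint 4 (U + W = Z) on D(U)={2,3,5,6} D(W)={2,3,4,5} D(Z)={4,5,6}: U {2,3,5,6}->{2,3}; W {2,3,4,5}->{2,3,4}
So after all 4 constraints: D(Z) = {4,5,6}

Answer: {4,5,6}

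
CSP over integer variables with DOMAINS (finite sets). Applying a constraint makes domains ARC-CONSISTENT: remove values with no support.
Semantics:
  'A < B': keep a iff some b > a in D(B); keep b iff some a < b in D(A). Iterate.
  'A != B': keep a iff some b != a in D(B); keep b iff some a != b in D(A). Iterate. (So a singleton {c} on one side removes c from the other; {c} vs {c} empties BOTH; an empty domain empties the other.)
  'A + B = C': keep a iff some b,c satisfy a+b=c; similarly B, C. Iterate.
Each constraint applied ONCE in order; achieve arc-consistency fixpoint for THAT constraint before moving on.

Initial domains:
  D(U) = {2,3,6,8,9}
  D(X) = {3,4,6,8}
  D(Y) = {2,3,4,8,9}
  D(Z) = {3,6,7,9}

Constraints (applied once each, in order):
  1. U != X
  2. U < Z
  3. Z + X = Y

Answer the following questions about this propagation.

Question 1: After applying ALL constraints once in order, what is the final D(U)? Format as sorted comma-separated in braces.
Answer: {2,3,6,8}

Derivation:
Constraint 1 (U != X) on D(U)={2,3,6,8,9} D(X)={3,4,6,8}: no change
Constraint 2 (U < Z) on D(U)={2,3,6,8,9} D(Z)={3,6,7,9}: U {2,3,6,8,9}->{2,3,6,8}
Constraint 3 (Z + X = Y) on D(Z)={3,6,7,9} D(X)={3,4,6,8} D(Y)={2,3,4,8,9}: Z {3,6,7,9}->{3,6}; X {3,4,6,8}->{3,6}; Y {2,3,4,8,9}->{9}
So after all 3 constraints: D(U) = {2,3,6,8}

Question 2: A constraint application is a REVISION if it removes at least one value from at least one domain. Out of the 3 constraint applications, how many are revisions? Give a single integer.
Answer: 2

Derivation:
Constraint 1 (U != X) on D(U)={2,3,6,8,9} D(X)={3,4,6,8}: no change => not a revision
Constraint 2 (U < Z) on D(U)={2,3,6,8,9} D(Z)={3,6,7,9}: U {2,3,6,8,9}->{2,3,6,8} => REVISION
Constraint 3 (Z + X = Y) on D(Z)={3,6,7,9} D(X)={3,4,6,8} D(Y)={2,3,4,8,9}: Z {3,6,7,9}->{3,6}; X {3,4,6,8}->{3,6}; Y {2,3,4,8,9}->{9} => REVISION
Total revisions = 2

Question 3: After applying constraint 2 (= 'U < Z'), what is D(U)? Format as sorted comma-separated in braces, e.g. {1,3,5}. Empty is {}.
Answer: {2,3,6,8}

Derivation:
Constraint 1 (U != X) on D(U)={2,3,6,8,9} D(X)={3,4,6,8}: no change
Constraint 2 (U < Z) on D(U)={2,3,6,8,9} D(Z)={3,6,7,9}: U {2,3,6,8,9}->{2,3,6,8}
So after constraint 2: D(U) = {2,3,6,8}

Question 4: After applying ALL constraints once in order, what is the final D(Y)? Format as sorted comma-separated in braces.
Constraint 1 (U != X) on D(U)={2,3,6,8,9} D(X)={3,4,6,8}: no change
Constraint 2 (U < Z) on D(U)={2,3,6,8,9} D(Z)={3,6,7,9}: U {2,3,6,8,9}->{2,3,6,8}
Constraint 3 (Z + X = Y) on D(Z)={3,6,7,9} D(X)={3,4,6,8} D(Y)={2,3,4,8,9}: Z {3,6,7,9}->{3,6}; X {3,4,6,8}->{3,6}; Y {2,3,4,8,9}->{9}
So after all 3 constraints: D(Y) = {9}

Answer: {9}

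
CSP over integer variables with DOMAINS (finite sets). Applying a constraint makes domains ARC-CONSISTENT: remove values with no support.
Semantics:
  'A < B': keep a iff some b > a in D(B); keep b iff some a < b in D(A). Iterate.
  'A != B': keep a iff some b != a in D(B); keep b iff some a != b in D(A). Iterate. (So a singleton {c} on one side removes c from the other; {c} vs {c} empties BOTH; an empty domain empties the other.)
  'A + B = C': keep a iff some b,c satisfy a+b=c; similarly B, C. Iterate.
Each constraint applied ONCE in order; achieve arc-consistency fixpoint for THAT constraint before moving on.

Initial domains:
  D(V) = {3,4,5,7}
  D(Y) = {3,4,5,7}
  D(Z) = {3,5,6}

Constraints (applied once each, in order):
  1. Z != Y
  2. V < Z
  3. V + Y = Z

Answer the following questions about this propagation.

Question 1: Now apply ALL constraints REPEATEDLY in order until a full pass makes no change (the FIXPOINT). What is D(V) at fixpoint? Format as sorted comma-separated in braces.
pass 0 (initial): D(V)={3,4,5,7}
pass 1: V {3,4,5,7}->{3}; Y {3,4,5,7}->{3}; Z {3,5,6}->{6}
pass 2: no change
Fixpoint after 2 passes: D(V) = {3}

Answer: {3}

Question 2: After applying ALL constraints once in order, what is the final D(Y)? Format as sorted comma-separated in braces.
Constraint 1 (Z != Y) on D(Z)={3,5,6} D(Y)={3,4,5,7}: no change
Constraint 2 (V < Z) on D(V)={3,4,5,7} D(Z)={3,5,6}: V {3,4,5,7}->{3,4,5}; Z {3,5,6}->{5,6}
Constraint 3 (V + Y = Z) on D(V)={3,4,5} D(Y)={3,4,5,7} D(Z)={5,6}: V {3,4,5}->{3}; Y {3,4,5,7}->{3}; Z {5,6}->{6}
So after all 3 constraints: D(Y) = {3}

Answer: {3}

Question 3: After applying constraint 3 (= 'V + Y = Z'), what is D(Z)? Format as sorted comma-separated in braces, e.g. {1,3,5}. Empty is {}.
Answer: {6}

Derivation:
Constraint 1 (Z != Y) on D(Z)={3,5,6} D(Y)={3,4,5,7}: no change
Constraint 2 (V < Z) on D(V)={3,4,5,7} D(Z)={3,5,6}: V {3,4,5,7}->{3,4,5}; Z {3,5,6}->{5,6}
Constraint 3 (V + Y = Z) on D(V)={3,4,5} D(Y)={3,4,5,7} D(Z)={5,6}: V {3,4,5}->{3}; Y {3,4,5,7}->{3}; Z {5,6}->{6}
So after constraint 3: D(Z) = {6}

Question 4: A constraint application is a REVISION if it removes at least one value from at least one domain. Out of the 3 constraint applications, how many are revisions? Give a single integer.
Constraint 1 (Z != Y) on D(Z)={3,5,6} D(Y)={3,4,5,7}: no change => not a revision
Constraint 2 (V < Z) on D(V)={3,4,5,7} D(Z)={3,5,6}: V {3,4,5,7}->{3,4,5}; Z {3,5,6}->{5,6} => REVISION
Constraint 3 (V + Y = Z) on D(V)={3,4,5} D(Y)={3,4,5,7} D(Z)={5,6}: V {3,4,5}->{3}; Y {3,4,5,7}->{3}; Z {5,6}->{6} => REVISION
Total revisions = 2

Answer: 2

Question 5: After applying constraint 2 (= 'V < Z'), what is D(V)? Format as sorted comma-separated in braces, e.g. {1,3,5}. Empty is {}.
Answer: {3,4,5}

Derivation:
Constraint 1 (Z != Y) on D(Z)={3,5,6} D(Y)={3,4,5,7}: no change
Constraint 2 (V < Z) on D(V)={3,4,5,7} D(Z)={3,5,6}: V {3,4,5,7}->{3,4,5}; Z {3,5,6}->{5,6}
So after constraint 2: D(V) = {3,4,5}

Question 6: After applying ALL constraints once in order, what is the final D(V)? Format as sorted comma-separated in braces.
Answer: {3}

Derivation:
Constraint 1 (Z != Y) on D(Z)={3,5,6} D(Y)={3,4,5,7}: no change
Constraint 2 (V < Z) on D(V)={3,4,5,7} D(Z)={3,5,6}: V {3,4,5,7}->{3,4,5}; Z {3,5,6}->{5,6}
Constraint 3 (V + Y = Z) on D(V)={3,4,5} D(Y)={3,4,5,7} D(Z)={5,6}: V {3,4,5}->{3}; Y {3,4,5,7}->{3}; Z {5,6}->{6}
So after all 3 constraints: D(V) = {3}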